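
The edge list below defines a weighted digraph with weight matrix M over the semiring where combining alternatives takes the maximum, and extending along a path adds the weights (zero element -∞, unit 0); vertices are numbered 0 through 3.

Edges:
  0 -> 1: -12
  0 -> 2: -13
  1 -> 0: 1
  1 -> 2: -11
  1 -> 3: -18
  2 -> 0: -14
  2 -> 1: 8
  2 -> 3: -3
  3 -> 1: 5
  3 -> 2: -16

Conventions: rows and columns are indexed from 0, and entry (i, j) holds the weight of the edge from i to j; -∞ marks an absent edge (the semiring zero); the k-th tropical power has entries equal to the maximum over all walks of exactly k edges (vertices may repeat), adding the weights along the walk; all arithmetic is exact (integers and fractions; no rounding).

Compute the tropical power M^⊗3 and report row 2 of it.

M^⊗2:
  [-11, -5, -23, -16]
  [-25, -3, -12, -14]
  [9, 2, -3, -10]
  [6, -8, -6, -13]
M^⊗3:
  [-4, -11, -16, -23]
  [-2, -4, -14, -15]
  [3, 5, -4, -6]
  [-7, 2, -7, -9]
Answer: row 2 of M^⊗3 = [3, 5, -4, -6]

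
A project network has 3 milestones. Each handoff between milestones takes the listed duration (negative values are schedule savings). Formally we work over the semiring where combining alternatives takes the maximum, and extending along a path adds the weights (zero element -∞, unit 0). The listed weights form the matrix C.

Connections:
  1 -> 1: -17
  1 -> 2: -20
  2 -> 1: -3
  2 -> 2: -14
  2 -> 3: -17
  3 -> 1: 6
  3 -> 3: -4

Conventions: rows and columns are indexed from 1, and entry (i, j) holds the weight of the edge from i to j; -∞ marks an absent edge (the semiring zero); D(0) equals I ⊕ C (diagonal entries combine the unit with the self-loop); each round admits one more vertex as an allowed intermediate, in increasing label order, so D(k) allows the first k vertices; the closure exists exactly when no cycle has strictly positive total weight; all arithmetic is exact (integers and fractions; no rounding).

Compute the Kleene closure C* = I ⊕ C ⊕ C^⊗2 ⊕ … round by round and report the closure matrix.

D(0):
  [0, -20, -∞]
  [-3, 0, -17]
  [6, -∞, 0]
D(1):
  [0, -20, -∞]
  [-3, 0, -17]
  [6, -14, 0]
D(2):
  [0, -20, -37]
  [-3, 0, -17]
  [6, -14, 0]
D(3):
  [0, -20, -37]
  [-3, 0, -17]
  [6, -14, 0]
Answer: C* = [[0, -20, -37], [-3, 0, -17], [6, -14, 0]]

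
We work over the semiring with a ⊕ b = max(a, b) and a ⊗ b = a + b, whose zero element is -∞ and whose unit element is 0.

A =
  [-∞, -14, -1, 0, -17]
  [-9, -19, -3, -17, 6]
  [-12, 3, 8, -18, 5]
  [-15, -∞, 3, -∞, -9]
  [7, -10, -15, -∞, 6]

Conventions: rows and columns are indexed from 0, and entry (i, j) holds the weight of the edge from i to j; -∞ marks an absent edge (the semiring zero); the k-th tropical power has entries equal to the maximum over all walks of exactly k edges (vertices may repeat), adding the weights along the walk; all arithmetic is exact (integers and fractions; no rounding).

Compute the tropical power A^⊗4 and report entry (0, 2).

A^⊗2:
  [-10, 2, 7, -19, 4]
  [13, 0, 5, -9, 12]
  [12, 11, 16, -10, 13]
  [-2, 6, 11, -15, 8]
  [13, -4, 6, 7, 12]
A^⊗3:
  [11, 10, 15, -10, 12]
  [19, 8, 13, 13, 18]
  [20, 19, 24, 12, 21]
  [15, 14, 19, -2, 16]
  [19, 9, 14, 13, 18]
A^⊗4:
  [19, 18, 23, 11, 20]
  [25, 16, 21, 19, 24]
  [28, 27, 32, 20, 29]
  [23, 22, 27, 15, 24]
  [25, 17, 22, 19, 24]
Key observation: the optimum is the walk 0->2->2->2->2, with weight (-1) + 8 + 8 + 8 = 23.
Optimal value attained by: walk 0->2->2->2->2.
Answer: (A^⊗4)[0][2] = 23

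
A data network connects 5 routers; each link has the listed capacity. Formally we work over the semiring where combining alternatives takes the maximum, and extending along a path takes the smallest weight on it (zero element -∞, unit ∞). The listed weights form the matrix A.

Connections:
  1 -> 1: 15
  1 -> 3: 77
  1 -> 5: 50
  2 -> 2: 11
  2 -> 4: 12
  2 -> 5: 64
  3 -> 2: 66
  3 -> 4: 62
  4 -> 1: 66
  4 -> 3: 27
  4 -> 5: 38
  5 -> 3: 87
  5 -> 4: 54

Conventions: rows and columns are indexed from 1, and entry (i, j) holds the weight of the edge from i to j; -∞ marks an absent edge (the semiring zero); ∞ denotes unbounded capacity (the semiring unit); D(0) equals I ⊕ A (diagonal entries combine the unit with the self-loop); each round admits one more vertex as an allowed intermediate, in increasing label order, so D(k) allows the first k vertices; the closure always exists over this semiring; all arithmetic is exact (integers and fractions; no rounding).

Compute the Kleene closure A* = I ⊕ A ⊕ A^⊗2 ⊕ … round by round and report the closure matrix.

D(0):
  [∞, -∞, 77, -∞, 50]
  [-∞, ∞, -∞, 12, 64]
  [-∞, 66, ∞, 62, -∞]
  [66, -∞, 27, ∞, 38]
  [-∞, -∞, 87, 54, ∞]
D(1):
  [∞, -∞, 77, -∞, 50]
  [-∞, ∞, -∞, 12, 64]
  [-∞, 66, ∞, 62, -∞]
  [66, -∞, 66, ∞, 50]
  [-∞, -∞, 87, 54, ∞]
D(2):
  [∞, -∞, 77, -∞, 50]
  [-∞, ∞, -∞, 12, 64]
  [-∞, 66, ∞, 62, 64]
  [66, -∞, 66, ∞, 50]
  [-∞, -∞, 87, 54, ∞]
D(3):
  [∞, 66, 77, 62, 64]
  [-∞, ∞, -∞, 12, 64]
  [-∞, 66, ∞, 62, 64]
  [66, 66, 66, ∞, 64]
  [-∞, 66, 87, 62, ∞]
D(4):
  [∞, 66, 77, 62, 64]
  [12, ∞, 12, 12, 64]
  [62, 66, ∞, 62, 64]
  [66, 66, 66, ∞, 64]
  [62, 66, 87, 62, ∞]
D(5):
  [∞, 66, 77, 62, 64]
  [62, ∞, 64, 62, 64]
  [62, 66, ∞, 62, 64]
  [66, 66, 66, ∞, 64]
  [62, 66, 87, 62, ∞]
Answer: A* = [[∞, 66, 77, 62, 64], [62, ∞, 64, 62, 64], [62, 66, ∞, 62, 64], [66, 66, 66, ∞, 64], [62, 66, 87, 62, ∞]]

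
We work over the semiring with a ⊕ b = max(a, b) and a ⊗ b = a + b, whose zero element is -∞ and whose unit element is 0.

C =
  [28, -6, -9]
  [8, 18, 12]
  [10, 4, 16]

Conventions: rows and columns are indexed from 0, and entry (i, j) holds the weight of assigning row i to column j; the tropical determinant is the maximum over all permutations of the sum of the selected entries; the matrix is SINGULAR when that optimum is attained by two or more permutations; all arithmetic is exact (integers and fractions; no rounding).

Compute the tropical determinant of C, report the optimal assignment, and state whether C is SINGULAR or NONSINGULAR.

σ = (0, 1, 2): 28 + 18 + 16 = 62
σ = (0, 2, 1): 28 + 12 + 4 = 44
σ = (1, 0, 2): (-6) + 8 + 16 = 18
σ = (1, 2, 0): (-6) + 12 + 10 = 16
σ = (2, 0, 1): (-9) + 8 + 4 = 3
σ = (2, 1, 0): (-9) + 18 + 10 = 19
Optimal value attained by: σ = (0, 1, 2).
Answer: det⊕(C) = 62; verdict: NONSINGULAR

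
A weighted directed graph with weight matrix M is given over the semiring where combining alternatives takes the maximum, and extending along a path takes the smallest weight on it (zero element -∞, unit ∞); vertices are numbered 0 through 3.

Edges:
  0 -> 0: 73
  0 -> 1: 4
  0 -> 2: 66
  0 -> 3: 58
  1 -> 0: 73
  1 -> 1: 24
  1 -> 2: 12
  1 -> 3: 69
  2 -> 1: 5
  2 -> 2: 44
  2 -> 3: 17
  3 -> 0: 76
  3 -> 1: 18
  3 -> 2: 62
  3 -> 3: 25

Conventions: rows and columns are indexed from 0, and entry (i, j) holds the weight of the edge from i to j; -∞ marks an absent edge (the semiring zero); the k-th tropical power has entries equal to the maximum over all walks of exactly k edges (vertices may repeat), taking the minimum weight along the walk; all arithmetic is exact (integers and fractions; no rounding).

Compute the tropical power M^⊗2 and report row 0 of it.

M^⊗2:
  [73, 18, 66, 58]
  [73, 24, 66, 58]
  [17, 17, 44, 17]
  [73, 18, 66, 58]
Answer: row 0 of M^⊗2 = [73, 18, 66, 58]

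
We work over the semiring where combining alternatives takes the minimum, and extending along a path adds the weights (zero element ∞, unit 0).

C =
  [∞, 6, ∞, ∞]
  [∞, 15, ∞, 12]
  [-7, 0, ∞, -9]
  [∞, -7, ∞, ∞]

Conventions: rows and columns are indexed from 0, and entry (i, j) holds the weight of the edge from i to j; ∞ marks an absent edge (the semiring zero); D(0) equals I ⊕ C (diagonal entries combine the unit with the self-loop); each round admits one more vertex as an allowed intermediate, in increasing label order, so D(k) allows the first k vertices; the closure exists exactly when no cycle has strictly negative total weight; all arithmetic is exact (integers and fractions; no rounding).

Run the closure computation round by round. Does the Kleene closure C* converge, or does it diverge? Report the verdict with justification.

D(0):
  [0, 6, ∞, ∞]
  [∞, 0, ∞, 12]
  [-7, 0, 0, -9]
  [∞, -7, ∞, 0]
D(1):
  [0, 6, ∞, ∞]
  [∞, 0, ∞, 12]
  [-7, -1, 0, -9]
  [∞, -7, ∞, 0]
D(2):
  [0, 6, ∞, 18]
  [∞, 0, ∞, 12]
  [-7, -1, 0, -9]
  [∞, -7, ∞, 0]
D(3):
  [0, 6, ∞, 18]
  [∞, 0, ∞, 12]
  [-7, -1, 0, -9]
  [∞, -7, ∞, 0]
D(4):
  [0, 6, ∞, 18]
  [∞, 0, ∞, 12]
  [-7, -16, 0, -9]
  [∞, -7, ∞, 0]
Key observation: every diagonal entry stays at the unit through all rounds, so no improving cycle exists.
Answer: CONVERGES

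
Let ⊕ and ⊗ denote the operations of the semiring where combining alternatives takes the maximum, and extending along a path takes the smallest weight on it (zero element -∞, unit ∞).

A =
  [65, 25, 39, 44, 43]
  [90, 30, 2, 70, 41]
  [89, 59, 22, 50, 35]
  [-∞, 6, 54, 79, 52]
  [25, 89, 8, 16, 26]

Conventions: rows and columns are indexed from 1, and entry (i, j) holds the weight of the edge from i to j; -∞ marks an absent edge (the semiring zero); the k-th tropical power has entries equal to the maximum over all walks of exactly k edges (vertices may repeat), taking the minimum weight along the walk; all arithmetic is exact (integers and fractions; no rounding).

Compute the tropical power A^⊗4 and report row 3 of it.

A^⊗2:
  [65, 43, 44, 44, 44]
  [65, 41, 54, 70, 52]
  [65, 35, 50, 59, 50]
  [54, 54, 54, 79, 52]
  [89, 30, 25, 70, 41]
A^⊗3:
  [65, 44, 44, 44, 44]
  [65, 54, 54, 70, 52]
  [65, 50, 54, 59, 52]
  [54, 54, 54, 79, 52]
  [65, 41, 54, 70, 52]
A^⊗4:
  [65, 44, 44, 44, 44]
  [65, 54, 54, 70, 52]
  [65, 54, 54, 59, 52]
  [54, 54, 54, 79, 52]
  [65, 54, 54, 70, 52]
Answer: row 3 of A^⊗4 = [65, 54, 54, 59, 52]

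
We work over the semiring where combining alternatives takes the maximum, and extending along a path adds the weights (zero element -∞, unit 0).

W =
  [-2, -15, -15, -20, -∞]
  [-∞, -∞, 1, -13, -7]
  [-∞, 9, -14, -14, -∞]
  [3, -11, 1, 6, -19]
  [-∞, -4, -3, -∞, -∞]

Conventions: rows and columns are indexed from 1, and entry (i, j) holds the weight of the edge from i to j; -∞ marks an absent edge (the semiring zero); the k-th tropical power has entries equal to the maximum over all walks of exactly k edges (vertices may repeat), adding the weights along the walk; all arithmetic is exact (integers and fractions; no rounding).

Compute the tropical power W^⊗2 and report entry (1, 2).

W^⊗2:
  [-4, -6, -14, -14, -22]
  [-10, 10, -10, -7, -32]
  [-11, -5, 10, -4, 2]
  [9, 10, 7, 12, -13]
  [-∞, 6, -3, -17, -11]
Key observation: the optimum is the walk 1->3->2, with weight (-15) + 9 = -6.
Optimal value attained by: walk 1->3->2.
Answer: (W^⊗2)[1][2] = -6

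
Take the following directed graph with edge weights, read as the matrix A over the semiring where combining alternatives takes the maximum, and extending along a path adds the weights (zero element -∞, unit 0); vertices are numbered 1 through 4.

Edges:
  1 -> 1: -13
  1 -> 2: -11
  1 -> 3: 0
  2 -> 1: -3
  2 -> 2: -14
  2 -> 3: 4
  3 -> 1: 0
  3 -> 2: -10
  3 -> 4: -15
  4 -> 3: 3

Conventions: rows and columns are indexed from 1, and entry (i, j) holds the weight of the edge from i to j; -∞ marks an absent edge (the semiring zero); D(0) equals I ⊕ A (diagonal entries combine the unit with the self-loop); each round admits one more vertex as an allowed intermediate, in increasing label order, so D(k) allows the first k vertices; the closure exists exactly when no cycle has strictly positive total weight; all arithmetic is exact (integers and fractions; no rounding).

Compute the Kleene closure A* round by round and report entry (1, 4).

D(0):
  [0, -11, 0, -∞]
  [-3, 0, 4, -∞]
  [0, -10, 0, -15]
  [-∞, -∞, 3, 0]
D(1):
  [0, -11, 0, -∞]
  [-3, 0, 4, -∞]
  [0, -10, 0, -15]
  [-∞, -∞, 3, 0]
D(2):
  [0, -11, 0, -∞]
  [-3, 0, 4, -∞]
  [0, -10, 0, -15]
  [-∞, -∞, 3, 0]
D(3):
  [0, -10, 0, -15]
  [4, 0, 4, -11]
  [0, -10, 0, -15]
  [3, -7, 3, 0]
D(4):
  [0, -10, 0, -15]
  [4, 0, 4, -11]
  [0, -10, 0, -15]
  [3, -7, 3, 0]
Answer: A*[1][4] = -15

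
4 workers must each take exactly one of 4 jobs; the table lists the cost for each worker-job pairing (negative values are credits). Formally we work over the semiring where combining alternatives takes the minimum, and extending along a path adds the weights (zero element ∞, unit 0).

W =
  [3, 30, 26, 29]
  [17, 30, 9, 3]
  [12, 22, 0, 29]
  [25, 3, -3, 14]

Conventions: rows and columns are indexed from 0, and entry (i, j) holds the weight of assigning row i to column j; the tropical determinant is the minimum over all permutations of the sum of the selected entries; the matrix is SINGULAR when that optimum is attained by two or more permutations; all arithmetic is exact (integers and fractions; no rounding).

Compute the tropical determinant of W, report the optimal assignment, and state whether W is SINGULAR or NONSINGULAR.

σ = (0, 1, 2, 3): 3 + 30 + 0 + 14 = 47
σ = (0, 1, 3, 2): 3 + 30 + 29 + (-3) = 59
σ = (0, 2, 1, 3): 3 + 9 + 22 + 14 = 48
σ = (0, 2, 3, 1): 3 + 9 + 29 + 3 = 44
σ = (0, 3, 1, 2): 3 + 3 + 22 + (-3) = 25
σ = (0, 3, 2, 1): 3 + 3 + 0 + 3 = 9
σ = (1, 0, 2, 3): 30 + 17 + 0 + 14 = 61
σ = (1, 0, 3, 2): 30 + 17 + 29 + (-3) = 73
σ = (1, 2, 0, 3): 30 + 9 + 12 + 14 = 65
σ = (1, 2, 3, 0): 30 + 9 + 29 + 25 = 93
σ = (1, 3, 0, 2): 30 + 3 + 12 + (-3) = 42
σ = (1, 3, 2, 0): 30 + 3 + 0 + 25 = 58
σ = (2, 0, 1, 3): 26 + 17 + 22 + 14 = 79
σ = (2, 0, 3, 1): 26 + 17 + 29 + 3 = 75
σ = (2, 1, 0, 3): 26 + 30 + 12 + 14 = 82
σ = (2, 1, 3, 0): 26 + 30 + 29 + 25 = 110
σ = (2, 3, 0, 1): 26 + 3 + 12 + 3 = 44
σ = (2, 3, 1, 0): 26 + 3 + 22 + 25 = 76
σ = (3, 0, 1, 2): 29 + 17 + 22 + (-3) = 65
σ = (3, 0, 2, 1): 29 + 17 + 0 + 3 = 49
σ = (3, 1, 0, 2): 29 + 30 + 12 + (-3) = 68
σ = (3, 1, 2, 0): 29 + 30 + 0 + 25 = 84
σ = (3, 2, 0, 1): 29 + 9 + 12 + 3 = 53
σ = (3, 2, 1, 0): 29 + 9 + 22 + 25 = 85
Optimal value attained by: σ = (0, 3, 2, 1).
Answer: det⊕(W) = 9; verdict: NONSINGULAR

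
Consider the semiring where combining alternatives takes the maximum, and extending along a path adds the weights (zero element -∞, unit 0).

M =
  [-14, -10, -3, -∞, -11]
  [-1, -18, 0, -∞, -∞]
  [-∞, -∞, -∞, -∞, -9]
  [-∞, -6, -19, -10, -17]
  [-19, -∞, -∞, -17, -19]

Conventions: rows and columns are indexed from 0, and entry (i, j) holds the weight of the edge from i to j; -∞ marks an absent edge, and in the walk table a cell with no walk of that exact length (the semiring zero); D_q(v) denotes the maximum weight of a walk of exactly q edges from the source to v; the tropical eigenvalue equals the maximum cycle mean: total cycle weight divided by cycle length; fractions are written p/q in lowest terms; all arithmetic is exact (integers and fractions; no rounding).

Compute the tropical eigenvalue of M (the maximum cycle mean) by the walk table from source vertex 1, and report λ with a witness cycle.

q=0: [-∞, 0, -∞, -∞, -∞]
q=1: [-1, -18, 0, -∞, -∞]
q=2: [-15, -11, -4, -∞, -9]
q=3: [-12, -25, -11, -26, -13]
q=4: [-26, -22, -15, -30, -20]
q=5: [-23, -36, -22, -37, -24]
Optimal cycle mean attained by: cycle 0->1->0, total (-10) + (-1), length 2.
Answer: λ = -11/2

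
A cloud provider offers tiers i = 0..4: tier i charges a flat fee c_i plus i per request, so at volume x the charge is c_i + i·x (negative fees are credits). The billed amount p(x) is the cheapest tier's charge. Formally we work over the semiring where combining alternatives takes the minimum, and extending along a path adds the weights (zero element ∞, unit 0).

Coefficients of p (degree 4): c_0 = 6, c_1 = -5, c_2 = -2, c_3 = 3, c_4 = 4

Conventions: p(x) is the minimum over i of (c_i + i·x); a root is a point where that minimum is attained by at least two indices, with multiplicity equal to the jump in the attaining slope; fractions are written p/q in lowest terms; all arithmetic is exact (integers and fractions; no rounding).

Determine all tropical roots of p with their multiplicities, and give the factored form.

hull edge (i=0, c=6) to (i=1, c=-5): slope -11, span 1
hull edge (i=1, c=-5) to (i=4, c=4): slope 3, span 3
Factored form: p(x) = 4 ⊗ (x ⊕ (-3)) ⊗ (x ⊕ (-3)) ⊗ (x ⊕ (-3)) ⊗ (x ⊕ 11)
Answer: roots = -3 (mult 3), 11 (mult 1)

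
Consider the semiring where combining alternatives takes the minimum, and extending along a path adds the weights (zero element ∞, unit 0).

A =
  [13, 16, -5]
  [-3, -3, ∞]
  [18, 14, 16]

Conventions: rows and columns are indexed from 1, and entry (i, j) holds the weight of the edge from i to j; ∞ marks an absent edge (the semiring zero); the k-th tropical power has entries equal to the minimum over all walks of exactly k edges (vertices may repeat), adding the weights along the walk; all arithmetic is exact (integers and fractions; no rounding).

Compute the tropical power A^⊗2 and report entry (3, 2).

A^⊗2:
  [13, 9, 8]
  [-6, -6, -8]
  [11, 11, 13]
Key observation: the optimum is the walk 3->2->2, with weight 14 + (-3) = 11.
Optimal value attained by: walk 3->2->2.
Answer: (A^⊗2)[3][2] = 11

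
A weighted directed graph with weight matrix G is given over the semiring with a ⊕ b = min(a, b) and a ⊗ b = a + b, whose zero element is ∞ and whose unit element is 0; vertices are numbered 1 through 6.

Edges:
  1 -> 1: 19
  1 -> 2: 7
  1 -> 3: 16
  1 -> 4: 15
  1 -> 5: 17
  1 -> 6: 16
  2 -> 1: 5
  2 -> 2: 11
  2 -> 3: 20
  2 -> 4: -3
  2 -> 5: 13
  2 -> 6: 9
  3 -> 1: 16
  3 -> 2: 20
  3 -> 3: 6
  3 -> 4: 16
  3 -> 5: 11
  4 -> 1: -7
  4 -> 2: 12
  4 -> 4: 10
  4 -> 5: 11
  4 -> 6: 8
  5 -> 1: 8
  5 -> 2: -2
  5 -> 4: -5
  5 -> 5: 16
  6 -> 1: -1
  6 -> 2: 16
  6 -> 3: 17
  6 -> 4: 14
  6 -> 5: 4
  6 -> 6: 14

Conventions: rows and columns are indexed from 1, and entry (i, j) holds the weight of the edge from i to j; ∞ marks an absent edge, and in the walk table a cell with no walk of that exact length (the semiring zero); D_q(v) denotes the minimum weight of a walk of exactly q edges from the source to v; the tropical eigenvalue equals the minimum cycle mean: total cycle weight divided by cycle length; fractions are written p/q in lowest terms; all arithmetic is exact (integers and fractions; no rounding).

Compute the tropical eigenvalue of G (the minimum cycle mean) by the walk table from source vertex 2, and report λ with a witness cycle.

q=0: [∞, 0, ∞, ∞, ∞, ∞]
q=1: [5, 11, 20, -3, 13, 9]
q=2: [-10, 9, 21, 7, 8, 5]
q=3: [0, -3, 6, 3, 7, 6]
q=4: [-4, 5, 12, -6, 10, 6]
q=5: [-13, 3, 12, 2, 5, 2]
q=6: [-5, -6, 3, 0, 4, 3]
Optimal cycle mean attained by: cycle 1->2->4->1, total 7 + (-3) + (-7), length 3.
Answer: λ = -1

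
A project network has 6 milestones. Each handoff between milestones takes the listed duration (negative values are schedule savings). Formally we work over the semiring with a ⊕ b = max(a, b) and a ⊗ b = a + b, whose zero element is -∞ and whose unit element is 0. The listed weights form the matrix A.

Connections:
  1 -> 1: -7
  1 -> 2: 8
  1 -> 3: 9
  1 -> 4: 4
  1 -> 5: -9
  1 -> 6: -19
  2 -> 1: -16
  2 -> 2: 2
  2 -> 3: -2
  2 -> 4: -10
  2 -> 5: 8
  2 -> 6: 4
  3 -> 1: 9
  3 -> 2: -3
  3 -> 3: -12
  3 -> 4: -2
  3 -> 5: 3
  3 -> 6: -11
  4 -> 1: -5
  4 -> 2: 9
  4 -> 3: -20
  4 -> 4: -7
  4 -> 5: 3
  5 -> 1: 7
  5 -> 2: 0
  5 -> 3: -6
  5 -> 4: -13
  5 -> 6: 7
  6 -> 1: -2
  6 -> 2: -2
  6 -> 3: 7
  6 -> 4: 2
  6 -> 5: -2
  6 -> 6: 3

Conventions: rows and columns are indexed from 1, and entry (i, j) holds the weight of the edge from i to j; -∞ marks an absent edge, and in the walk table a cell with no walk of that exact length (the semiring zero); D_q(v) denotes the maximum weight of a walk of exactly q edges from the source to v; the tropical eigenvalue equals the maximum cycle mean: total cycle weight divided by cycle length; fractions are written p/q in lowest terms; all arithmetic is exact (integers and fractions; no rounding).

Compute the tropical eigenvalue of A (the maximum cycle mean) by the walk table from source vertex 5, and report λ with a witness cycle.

q=0: [-∞, -∞, -∞, -∞, 0, -∞]
q=1: [7, 0, -6, -13, -∞, 7]
q=2: [5, 15, 16, 11, 8, 10]
q=3: [25, 20, 17, 14, 23, 19]
q=4: [30, 33, 34, 29, 28, 30]
q=5: [43, 38, 39, 34, 41, 37]
q=6: [48, 51, 52, 47, 46, 48]
Optimal cycle mean attained by: cycle 1->3->1, total 9 + 9, length 2.
Answer: λ = 9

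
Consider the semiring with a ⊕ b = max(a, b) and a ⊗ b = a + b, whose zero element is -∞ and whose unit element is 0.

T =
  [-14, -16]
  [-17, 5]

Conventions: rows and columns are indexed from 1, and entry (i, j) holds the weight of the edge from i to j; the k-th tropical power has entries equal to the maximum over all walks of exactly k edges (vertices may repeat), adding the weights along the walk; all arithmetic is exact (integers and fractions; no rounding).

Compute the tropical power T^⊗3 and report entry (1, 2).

T^⊗2:
  [-28, -11]
  [-12, 10]
T^⊗3:
  [-28, -6]
  [-7, 15]
Key observation: the optimum is the walk 1->2->2->2, with weight (-16) + 5 + 5 = -6.
Optimal value attained by: walk 1->2->2->2.
Answer: (T^⊗3)[1][2] = -6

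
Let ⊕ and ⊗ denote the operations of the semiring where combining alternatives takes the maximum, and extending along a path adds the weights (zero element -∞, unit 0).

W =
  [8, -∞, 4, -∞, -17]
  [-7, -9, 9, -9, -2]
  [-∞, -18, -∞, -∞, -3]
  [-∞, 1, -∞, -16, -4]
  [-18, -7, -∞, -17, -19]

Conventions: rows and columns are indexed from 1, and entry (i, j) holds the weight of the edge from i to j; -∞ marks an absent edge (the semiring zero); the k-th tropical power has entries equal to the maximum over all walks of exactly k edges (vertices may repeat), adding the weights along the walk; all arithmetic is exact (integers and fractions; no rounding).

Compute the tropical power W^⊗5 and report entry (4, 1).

W^⊗2:
  [16, -14, 12, -34, 1]
  [1, -8, 0, -18, 6]
  [-21, -10, -9, -20, -20]
  [-6, -8, 10, -8, -1]
  [-10, -16, 2, -16, -9]
W^⊗3:
  [24, -6, 20, -16, 9]
  [9, -1, 5, -11, -3]
  [-13, -19, -1, -19, -12]
  [2, -7, 1, -17, 7]
  [-2, -15, -6, -25, -1]
W^⊗4:
  [32, 2, 28, -8, 17]
  [17, -10, 13, -10, 2]
  [-5, -18, -9, -28, -4]
  [10, 0, 6, -10, -2]
  [6, -8, 2, -18, -9]
W^⊗5:
  [40, 10, 36, 0, 25]
  [25, -5, 21, -15, 10]
  [3, -11, -1, -21, -12]
  [18, -9, 14, -9, 3]
  [14, -16, 10, -17, -1]
Key observation: the optimum is the walk 4->2->1->1->1->1, with weight 1 + (-7) + 8 + 8 + 8 = 18.
Optimal value attained by: walk 4->2->1->1->1->1.
Answer: (W^⊗5)[4][1] = 18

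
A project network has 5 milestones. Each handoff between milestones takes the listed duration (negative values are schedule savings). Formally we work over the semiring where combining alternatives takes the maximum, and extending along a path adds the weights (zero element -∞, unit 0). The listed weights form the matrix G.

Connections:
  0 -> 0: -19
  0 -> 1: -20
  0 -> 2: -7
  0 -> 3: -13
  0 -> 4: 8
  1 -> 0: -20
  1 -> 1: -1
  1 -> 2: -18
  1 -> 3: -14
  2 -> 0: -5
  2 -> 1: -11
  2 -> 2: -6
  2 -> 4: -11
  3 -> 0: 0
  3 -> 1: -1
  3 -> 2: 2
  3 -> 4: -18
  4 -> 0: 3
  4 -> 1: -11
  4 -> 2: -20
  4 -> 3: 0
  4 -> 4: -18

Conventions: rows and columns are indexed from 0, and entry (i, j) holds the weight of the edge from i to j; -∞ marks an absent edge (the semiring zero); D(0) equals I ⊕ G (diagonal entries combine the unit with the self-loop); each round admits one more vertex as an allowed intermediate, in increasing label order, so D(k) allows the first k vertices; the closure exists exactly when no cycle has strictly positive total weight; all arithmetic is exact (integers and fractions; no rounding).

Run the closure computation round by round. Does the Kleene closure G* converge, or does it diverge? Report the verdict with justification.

D(0):
  [0, -20, -7, -13, 8]
  [-20, 0, -18, -14, -∞]
  [-5, -11, 0, -∞, -11]
  [0, -1, 2, 0, -18]
  [3, -11, -20, 0, 0]
Detection: at round 1, diagonal entry (4, 4) turns strictly positive.
Key observation: the cycle 4->0->4 has total weight 3 + 8, which is strictly positive.
Answer: DIVERGES — positive cycle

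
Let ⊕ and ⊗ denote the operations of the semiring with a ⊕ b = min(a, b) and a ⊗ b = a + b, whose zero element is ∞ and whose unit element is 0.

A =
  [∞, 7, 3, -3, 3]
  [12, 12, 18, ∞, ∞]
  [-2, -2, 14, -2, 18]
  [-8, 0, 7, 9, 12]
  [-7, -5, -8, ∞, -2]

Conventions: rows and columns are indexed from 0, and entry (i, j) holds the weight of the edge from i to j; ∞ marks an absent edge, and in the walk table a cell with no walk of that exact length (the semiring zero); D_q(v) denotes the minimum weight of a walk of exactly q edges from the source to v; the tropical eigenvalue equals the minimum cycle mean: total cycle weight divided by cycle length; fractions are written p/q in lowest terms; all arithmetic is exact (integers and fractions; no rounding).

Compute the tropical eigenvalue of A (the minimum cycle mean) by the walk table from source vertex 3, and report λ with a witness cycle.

q=0: [∞, ∞, ∞, 0, ∞]
q=1: [-8, 0, 7, 9, 12]
q=2: [1, -1, -5, -11, -5]
q=3: [-19, -11, -13, -7, -7]
q=4: [-15, -15, -16, -22, -16]
q=5: [-30, -22, -24, -18, -18]
Optimal cycle mean attained by: cycle 0->3->0, total (-3) + (-8), length 2.
Answer: λ = -11/2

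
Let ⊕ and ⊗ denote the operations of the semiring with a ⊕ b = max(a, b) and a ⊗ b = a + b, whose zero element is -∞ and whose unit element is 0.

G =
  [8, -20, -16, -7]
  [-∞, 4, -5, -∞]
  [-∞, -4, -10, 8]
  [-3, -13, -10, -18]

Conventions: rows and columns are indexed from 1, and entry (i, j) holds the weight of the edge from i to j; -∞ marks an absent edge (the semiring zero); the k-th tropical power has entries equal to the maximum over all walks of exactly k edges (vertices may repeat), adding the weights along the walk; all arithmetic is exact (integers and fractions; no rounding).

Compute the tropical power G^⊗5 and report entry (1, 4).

G^⊗2:
  [16, -12, -8, 1]
  [-∞, 8, -1, 3]
  [5, 0, -2, -2]
  [5, -9, -18, -2]
G^⊗3:
  [24, -4, 0, 9]
  [0, 12, 3, 7]
  [13, 4, -5, 6]
  [13, -5, -11, -2]
G^⊗4:
  [32, 4, 8, 17]
  [8, 16, 7, 11]
  [21, 8, -1, 6]
  [21, -1, -3, 6]
G^⊗5:
  [40, 12, 16, 25]
  [16, 20, 11, 15]
  [29, 12, 5, 14]
  [29, 3, 5, 14]
Key observation: the optimum is the walk 1->1->1->1->1->4, with weight 8 + 8 + 8 + 8 + (-7) = 25.
Optimal value attained by: walk 1->1->1->1->1->4.
Answer: (G^⊗5)[1][4] = 25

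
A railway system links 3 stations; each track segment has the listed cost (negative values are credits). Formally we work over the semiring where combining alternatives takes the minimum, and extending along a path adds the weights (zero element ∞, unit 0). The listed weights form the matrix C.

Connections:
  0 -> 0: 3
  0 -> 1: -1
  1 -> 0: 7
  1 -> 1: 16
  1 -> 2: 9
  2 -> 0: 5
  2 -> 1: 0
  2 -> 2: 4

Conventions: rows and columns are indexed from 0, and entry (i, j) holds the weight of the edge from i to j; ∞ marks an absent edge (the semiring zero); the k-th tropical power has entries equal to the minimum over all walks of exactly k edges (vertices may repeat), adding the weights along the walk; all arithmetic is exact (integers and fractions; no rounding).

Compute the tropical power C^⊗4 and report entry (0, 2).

C^⊗2:
  [6, 2, 8]
  [10, 6, 13]
  [7, 4, 8]
C^⊗3:
  [9, 5, 11]
  [13, 9, 15]
  [10, 6, 12]
C^⊗4:
  [12, 8, 14]
  [16, 12, 18]
  [13, 9, 15]
Key observation: the optimum is the walk 0->0->0->1->2, with weight 3 + 3 + (-1) + 9 = 14.
Optimal value attained by: walk 0->0->0->1->2.
Answer: (C^⊗4)[0][2] = 14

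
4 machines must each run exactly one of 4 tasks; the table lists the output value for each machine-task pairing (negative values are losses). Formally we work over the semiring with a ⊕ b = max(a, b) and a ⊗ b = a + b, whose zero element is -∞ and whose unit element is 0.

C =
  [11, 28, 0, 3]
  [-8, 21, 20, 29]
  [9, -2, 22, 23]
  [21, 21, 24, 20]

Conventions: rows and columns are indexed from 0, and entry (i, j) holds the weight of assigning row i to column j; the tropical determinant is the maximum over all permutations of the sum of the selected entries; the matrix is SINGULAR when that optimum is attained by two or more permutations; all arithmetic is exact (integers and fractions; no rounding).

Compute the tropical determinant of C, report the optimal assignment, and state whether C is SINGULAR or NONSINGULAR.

σ = (0, 1, 2, 3): 11 + 21 + 22 + 20 = 74
σ = (0, 1, 3, 2): 11 + 21 + 23 + 24 = 79
σ = (0, 2, 1, 3): 11 + 20 + (-2) + 20 = 49
σ = (0, 2, 3, 1): 11 + 20 + 23 + 21 = 75
σ = (0, 3, 1, 2): 11 + 29 + (-2) + 24 = 62
σ = (0, 3, 2, 1): 11 + 29 + 22 + 21 = 83
σ = (1, 0, 2, 3): 28 + (-8) + 22 + 20 = 62
σ = (1, 0, 3, 2): 28 + (-8) + 23 + 24 = 67
σ = (1, 2, 0, 3): 28 + 20 + 9 + 20 = 77
σ = (1, 2, 3, 0): 28 + 20 + 23 + 21 = 92
σ = (1, 3, 0, 2): 28 + 29 + 9 + 24 = 90
σ = (1, 3, 2, 0): 28 + 29 + 22 + 21 = 100
σ = (2, 0, 1, 3): 0 + (-8) + (-2) + 20 = 10
σ = (2, 0, 3, 1): 0 + (-8) + 23 + 21 = 36
σ = (2, 1, 0, 3): 0 + 21 + 9 + 20 = 50
σ = (2, 1, 3, 0): 0 + 21 + 23 + 21 = 65
σ = (2, 3, 0, 1): 0 + 29 + 9 + 21 = 59
σ = (2, 3, 1, 0): 0 + 29 + (-2) + 21 = 48
σ = (3, 0, 1, 2): 3 + (-8) + (-2) + 24 = 17
σ = (3, 0, 2, 1): 3 + (-8) + 22 + 21 = 38
σ = (3, 1, 0, 2): 3 + 21 + 9 + 24 = 57
σ = (3, 1, 2, 0): 3 + 21 + 22 + 21 = 67
σ = (3, 2, 0, 1): 3 + 20 + 9 + 21 = 53
σ = (3, 2, 1, 0): 3 + 20 + (-2) + 21 = 42
Optimal value attained by: σ = (1, 3, 2, 0).
Answer: det⊕(C) = 100; verdict: NONSINGULAR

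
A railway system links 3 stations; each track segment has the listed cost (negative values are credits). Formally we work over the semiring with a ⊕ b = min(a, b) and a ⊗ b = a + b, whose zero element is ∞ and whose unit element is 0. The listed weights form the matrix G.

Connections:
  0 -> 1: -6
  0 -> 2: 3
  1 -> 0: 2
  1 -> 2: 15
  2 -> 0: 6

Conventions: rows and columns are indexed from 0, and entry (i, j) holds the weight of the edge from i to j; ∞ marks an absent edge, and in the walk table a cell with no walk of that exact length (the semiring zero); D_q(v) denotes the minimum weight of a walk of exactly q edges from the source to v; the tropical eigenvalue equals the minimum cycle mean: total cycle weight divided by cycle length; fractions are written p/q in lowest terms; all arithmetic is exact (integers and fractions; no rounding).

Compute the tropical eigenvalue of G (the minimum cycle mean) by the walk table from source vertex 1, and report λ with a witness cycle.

q=0: [∞, 0, ∞]
q=1: [2, ∞, 15]
q=2: [21, -4, 5]
q=3: [-2, 15, 11]
Optimal cycle mean attained by: cycle 0->1->0, total (-6) + 2, length 2.
Answer: λ = -2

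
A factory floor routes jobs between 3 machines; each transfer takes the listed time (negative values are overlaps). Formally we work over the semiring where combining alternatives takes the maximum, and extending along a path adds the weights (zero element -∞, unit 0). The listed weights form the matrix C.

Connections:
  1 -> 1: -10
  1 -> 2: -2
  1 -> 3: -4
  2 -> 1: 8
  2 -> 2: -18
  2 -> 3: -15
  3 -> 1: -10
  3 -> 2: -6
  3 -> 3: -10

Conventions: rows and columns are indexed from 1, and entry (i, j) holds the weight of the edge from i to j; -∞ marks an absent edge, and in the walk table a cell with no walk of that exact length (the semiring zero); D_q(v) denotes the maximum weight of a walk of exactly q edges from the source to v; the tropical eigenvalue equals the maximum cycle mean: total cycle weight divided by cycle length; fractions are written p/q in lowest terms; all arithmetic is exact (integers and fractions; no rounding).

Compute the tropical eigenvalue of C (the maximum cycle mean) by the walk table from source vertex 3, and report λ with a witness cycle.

q=0: [-∞, -∞, 0]
q=1: [-10, -6, -10]
q=2: [2, -12, -14]
q=3: [-4, 0, -2]
Optimal cycle mean attained by: cycle 1->2->1, total (-2) + 8, length 2.
Answer: λ = 3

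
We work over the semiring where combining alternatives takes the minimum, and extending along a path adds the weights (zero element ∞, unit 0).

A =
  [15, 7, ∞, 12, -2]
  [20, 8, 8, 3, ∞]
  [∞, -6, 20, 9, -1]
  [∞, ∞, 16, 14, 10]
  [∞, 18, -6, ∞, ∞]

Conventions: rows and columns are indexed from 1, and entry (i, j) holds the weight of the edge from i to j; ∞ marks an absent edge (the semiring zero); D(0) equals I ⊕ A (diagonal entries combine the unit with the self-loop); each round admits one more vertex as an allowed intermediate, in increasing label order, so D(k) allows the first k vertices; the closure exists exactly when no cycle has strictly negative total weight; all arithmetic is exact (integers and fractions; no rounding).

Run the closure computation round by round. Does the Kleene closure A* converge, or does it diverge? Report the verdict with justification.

D(0):
  [0, 7, ∞, 12, -2]
  [20, 0, 8, 3, ∞]
  [∞, -6, 0, 9, -1]
  [∞, ∞, 16, 0, 10]
  [∞, 18, -6, ∞, 0]
D(1):
  [0, 7, ∞, 12, -2]
  [20, 0, 8, 3, 18]
  [∞, -6, 0, 9, -1]
  [∞, ∞, 16, 0, 10]
  [∞, 18, -6, ∞, 0]
D(2):
  [0, 7, 15, 10, -2]
  [20, 0, 8, 3, 18]
  [14, -6, 0, -3, -1]
  [∞, ∞, 16, 0, 10]
  [38, 18, -6, 21, 0]
Detection: at round 3, diagonal entry (5, 5) turns strictly negative.
Key observation: the cycle 5->3->5 has total weight (-6) + (-1), which is strictly negative.
Answer: DIVERGES — negative cycle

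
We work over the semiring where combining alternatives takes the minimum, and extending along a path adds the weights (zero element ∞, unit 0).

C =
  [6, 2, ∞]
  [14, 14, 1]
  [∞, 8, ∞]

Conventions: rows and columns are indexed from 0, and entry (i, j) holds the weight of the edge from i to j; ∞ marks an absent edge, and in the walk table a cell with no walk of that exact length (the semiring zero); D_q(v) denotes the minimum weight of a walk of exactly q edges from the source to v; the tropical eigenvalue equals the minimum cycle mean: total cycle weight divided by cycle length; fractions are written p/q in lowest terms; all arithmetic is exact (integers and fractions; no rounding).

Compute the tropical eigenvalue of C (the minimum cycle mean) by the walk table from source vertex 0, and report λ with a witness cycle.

q=0: [0, ∞, ∞]
q=1: [6, 2, ∞]
q=2: [12, 8, 3]
q=3: [18, 11, 9]
Optimal cycle mean attained by: cycle 1->2->1, total 1 + 8, length 2.
Answer: λ = 9/2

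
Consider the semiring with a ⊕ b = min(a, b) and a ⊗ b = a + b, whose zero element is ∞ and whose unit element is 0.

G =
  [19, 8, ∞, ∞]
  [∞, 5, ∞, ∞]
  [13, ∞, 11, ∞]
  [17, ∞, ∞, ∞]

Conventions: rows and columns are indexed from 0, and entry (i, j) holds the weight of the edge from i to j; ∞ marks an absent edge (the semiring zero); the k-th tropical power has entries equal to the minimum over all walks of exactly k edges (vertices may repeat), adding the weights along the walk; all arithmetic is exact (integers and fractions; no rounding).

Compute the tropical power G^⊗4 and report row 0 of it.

G^⊗2:
  [38, 13, ∞, ∞]
  [∞, 10, ∞, ∞]
  [24, 21, 22, ∞]
  [36, 25, ∞, ∞]
G^⊗3:
  [57, 18, ∞, ∞]
  [∞, 15, ∞, ∞]
  [35, 26, 33, ∞]
  [55, 30, ∞, ∞]
G^⊗4:
  [76, 23, ∞, ∞]
  [∞, 20, ∞, ∞]
  [46, 31, 44, ∞]
  [74, 35, ∞, ∞]
Answer: row 0 of G^⊗4 = [76, 23, ∞, ∞]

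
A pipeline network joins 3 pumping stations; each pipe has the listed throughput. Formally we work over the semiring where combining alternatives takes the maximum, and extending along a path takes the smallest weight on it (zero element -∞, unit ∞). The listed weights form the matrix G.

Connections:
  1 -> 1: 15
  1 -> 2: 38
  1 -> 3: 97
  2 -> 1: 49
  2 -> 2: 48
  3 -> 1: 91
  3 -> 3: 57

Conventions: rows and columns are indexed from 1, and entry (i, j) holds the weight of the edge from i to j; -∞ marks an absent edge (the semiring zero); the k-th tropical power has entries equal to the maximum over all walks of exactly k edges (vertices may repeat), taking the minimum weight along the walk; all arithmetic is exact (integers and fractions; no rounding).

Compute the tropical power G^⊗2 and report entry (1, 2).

G^⊗2:
  [91, 38, 57]
  [48, 48, 49]
  [57, 38, 91]
Key observation: the optimum is the walk 1->2->2, with weight 38 min 48 = 38.
Optimal value attained by: walk 1->2->2.
Answer: (G^⊗2)[1][2] = 38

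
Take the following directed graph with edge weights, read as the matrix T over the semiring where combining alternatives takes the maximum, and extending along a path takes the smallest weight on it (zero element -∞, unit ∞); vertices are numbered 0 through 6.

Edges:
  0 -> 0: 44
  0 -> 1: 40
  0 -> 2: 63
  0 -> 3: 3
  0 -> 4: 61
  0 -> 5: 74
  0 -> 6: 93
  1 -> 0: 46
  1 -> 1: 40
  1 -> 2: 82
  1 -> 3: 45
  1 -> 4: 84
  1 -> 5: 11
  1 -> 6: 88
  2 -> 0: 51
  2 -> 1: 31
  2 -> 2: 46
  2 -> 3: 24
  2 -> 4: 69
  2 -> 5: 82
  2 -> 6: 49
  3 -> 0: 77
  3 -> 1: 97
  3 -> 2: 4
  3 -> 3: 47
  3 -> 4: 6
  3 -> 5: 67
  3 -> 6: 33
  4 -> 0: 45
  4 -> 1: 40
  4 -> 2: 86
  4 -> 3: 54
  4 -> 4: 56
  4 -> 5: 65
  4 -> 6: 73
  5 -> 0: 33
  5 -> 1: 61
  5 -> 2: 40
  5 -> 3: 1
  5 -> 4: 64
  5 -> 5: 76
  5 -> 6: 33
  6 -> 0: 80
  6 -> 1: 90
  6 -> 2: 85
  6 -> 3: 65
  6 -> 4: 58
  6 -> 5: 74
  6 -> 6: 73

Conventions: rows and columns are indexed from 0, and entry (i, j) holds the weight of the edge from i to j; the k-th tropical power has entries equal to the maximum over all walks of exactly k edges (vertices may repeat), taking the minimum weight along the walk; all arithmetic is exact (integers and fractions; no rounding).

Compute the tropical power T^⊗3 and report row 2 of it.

T^⊗2:
  [80, 90, 85, 65, 64, 74, 73]
  [80, 88, 85, 65, 69, 82, 73]
  [49, 61, 69, 54, 64, 76, 69]
  [47, 61, 82, 47, 84, 74, 88]
  [73, 73, 73, 65, 69, 82, 73]
  [46, 61, 64, 54, 64, 76, 64]
  [73, 73, 82, 65, 84, 82, 88]
T^⊗3:
  [73, 73, 82, 65, 84, 82, 88]
  [73, 73, 82, 65, 84, 82, 88]
  [69, 69, 69, 65, 69, 76, 69]
  [80, 88, 85, 65, 69, 82, 73]
  [73, 73, 73, 65, 73, 76, 73]
  [64, 64, 64, 64, 64, 76, 64]
  [80, 88, 85, 65, 73, 82, 73]
Answer: row 2 of T^⊗3 = [69, 69, 69, 65, 69, 76, 69]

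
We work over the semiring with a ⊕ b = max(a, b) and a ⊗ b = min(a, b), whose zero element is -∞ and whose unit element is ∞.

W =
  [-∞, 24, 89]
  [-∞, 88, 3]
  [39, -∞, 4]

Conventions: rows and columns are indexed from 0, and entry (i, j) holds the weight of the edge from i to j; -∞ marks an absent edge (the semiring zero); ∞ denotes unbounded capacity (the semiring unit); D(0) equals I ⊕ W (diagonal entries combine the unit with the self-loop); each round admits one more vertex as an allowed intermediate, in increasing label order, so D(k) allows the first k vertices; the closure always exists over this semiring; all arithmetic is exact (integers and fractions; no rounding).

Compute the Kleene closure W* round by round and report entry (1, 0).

D(0):
  [∞, 24, 89]
  [-∞, ∞, 3]
  [39, -∞, ∞]
D(1):
  [∞, 24, 89]
  [-∞, ∞, 3]
  [39, 24, ∞]
D(2):
  [∞, 24, 89]
  [-∞, ∞, 3]
  [39, 24, ∞]
D(3):
  [∞, 24, 89]
  [3, ∞, 3]
  [39, 24, ∞]
Answer: W*[1][0] = 3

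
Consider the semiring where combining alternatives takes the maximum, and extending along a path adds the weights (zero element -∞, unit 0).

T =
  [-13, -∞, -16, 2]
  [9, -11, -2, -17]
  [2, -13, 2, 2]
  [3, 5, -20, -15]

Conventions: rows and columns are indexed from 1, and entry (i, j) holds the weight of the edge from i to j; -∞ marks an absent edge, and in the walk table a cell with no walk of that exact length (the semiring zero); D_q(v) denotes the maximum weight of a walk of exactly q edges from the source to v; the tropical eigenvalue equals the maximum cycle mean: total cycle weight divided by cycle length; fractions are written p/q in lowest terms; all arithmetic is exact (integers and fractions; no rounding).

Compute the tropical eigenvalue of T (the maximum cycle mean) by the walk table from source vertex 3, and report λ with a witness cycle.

q=0: [-∞, -∞, 0, -∞]
q=1: [2, -13, 2, 2]
q=2: [5, 7, 4, 4]
q=3: [16, 9, 6, 7]
q=4: [18, 12, 8, 18]
Optimal cycle mean attained by: cycle 1->4->2->1, total 2 + 5 + 9, length 3.
Answer: λ = 16/3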